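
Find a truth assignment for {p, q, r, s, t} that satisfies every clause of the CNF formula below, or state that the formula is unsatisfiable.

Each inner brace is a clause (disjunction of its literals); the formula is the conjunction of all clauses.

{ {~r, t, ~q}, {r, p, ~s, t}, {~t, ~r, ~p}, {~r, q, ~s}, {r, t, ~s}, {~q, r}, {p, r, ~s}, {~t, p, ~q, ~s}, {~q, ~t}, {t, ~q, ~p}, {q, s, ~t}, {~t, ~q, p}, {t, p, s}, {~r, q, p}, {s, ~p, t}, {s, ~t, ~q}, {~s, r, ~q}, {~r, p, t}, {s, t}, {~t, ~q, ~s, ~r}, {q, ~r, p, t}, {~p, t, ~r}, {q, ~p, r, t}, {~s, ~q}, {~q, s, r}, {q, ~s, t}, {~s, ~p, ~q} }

p: 1,  q: 0,  r: 0,  s: 1,  t: 1

Case q = 0:
Case r = 0:
Case t = 1:
From the singleton clause (s), s = 1.
From the singleton clause (p), p = 1.
Every clause now holds.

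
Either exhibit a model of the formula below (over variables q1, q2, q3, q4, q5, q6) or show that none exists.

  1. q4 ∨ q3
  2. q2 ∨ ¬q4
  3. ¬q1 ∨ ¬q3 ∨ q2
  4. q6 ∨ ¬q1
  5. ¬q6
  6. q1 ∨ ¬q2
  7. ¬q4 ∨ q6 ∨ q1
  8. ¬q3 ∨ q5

The clause (¬q6) is unit, so q6 = False.
The clause (¬q1) is unit, so q1 = False.
The clause (¬q2) is unit, so q2 = False.
The clause (¬q4) is unit, so q4 = False.
The clause (q3) is unit, so q3 = True.
The clause (q5) is unit, so q5 = True.
Every clause now holds.

q1: False; q2: False; q3: True; q4: False; q5: True; q6: False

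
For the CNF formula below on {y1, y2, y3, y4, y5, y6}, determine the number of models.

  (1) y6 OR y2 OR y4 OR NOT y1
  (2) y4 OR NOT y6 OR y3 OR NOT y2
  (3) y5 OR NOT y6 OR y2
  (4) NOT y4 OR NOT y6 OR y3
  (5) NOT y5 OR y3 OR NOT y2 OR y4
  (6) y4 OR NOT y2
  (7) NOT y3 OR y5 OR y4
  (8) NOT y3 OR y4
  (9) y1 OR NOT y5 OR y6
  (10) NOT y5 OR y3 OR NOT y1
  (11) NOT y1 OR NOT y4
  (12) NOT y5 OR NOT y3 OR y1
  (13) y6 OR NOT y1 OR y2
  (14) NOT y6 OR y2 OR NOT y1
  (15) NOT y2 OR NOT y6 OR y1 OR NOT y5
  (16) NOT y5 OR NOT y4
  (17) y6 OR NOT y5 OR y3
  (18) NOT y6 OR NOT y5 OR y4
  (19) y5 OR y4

There are 2^6 = 64 truth assignments over (y1, y2, y3, y4, y5, y6).
Split on y6. With y6 = true, the clauses containing y6 are satisfied and NOT y6 drops from the rest; 1 of the 2^5 = 32 assignments to the other variables satisfy what remains.
With y6 = false, by the same count on the reduced clause set, 4 assignments work.
(One model: y1=F, y2=F, y3=F, y4=T, y5=F, y6=F.)
Total: 1 + 4 = 5.

5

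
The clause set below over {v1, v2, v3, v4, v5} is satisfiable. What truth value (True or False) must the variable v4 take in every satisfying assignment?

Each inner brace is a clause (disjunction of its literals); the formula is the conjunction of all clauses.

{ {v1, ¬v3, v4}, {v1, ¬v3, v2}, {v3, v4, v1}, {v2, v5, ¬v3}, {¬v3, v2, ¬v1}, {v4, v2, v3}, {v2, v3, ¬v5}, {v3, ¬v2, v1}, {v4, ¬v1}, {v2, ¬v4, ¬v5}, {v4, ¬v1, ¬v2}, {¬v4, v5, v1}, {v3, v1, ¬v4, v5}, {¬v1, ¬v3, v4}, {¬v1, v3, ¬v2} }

Suppose v4 = False.
The clause (¬v1) is unit, so v1 = False.
The clause (¬v3) is unit, so v3 = False.
Now (v3) is unsatisfied and unit — conflict.
So every satisfying assignment has v4 = True.

True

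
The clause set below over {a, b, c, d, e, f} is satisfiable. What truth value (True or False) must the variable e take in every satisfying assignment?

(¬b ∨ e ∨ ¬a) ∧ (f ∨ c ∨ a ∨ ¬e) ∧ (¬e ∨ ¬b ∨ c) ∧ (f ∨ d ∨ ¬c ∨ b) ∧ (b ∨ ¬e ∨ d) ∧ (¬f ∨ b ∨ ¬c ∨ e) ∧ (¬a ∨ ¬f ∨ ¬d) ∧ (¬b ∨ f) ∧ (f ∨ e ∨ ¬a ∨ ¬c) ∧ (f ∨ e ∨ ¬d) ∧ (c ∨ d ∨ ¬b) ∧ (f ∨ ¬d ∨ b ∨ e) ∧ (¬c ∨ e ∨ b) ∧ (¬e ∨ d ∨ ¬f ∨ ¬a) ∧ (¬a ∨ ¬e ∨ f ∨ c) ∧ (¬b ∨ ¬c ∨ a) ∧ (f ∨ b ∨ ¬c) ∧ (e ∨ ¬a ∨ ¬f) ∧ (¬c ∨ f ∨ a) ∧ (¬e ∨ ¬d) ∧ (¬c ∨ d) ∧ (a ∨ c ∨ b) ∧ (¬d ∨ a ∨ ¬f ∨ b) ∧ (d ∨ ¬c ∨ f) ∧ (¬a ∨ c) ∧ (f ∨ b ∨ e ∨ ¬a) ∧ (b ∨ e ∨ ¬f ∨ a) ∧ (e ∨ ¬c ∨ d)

Suppose e = True.
From the singleton clause (¬d), d = False.
From the singleton clause (b), b = True.
From the singleton clause (c), c = True.
But (¬c) is also a unit clause — contradiction.
So every satisfying assignment has e = False.

False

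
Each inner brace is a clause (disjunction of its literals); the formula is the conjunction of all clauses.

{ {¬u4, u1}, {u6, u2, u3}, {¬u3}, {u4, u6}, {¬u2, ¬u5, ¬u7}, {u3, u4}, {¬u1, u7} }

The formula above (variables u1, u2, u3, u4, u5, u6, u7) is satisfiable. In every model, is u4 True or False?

True

Suppose u4 = False.
The clause (¬u3) is unit, so u3 = False.
Now (u3) is unsatisfied and unit — conflict.
So every satisfying assignment has u4 = True.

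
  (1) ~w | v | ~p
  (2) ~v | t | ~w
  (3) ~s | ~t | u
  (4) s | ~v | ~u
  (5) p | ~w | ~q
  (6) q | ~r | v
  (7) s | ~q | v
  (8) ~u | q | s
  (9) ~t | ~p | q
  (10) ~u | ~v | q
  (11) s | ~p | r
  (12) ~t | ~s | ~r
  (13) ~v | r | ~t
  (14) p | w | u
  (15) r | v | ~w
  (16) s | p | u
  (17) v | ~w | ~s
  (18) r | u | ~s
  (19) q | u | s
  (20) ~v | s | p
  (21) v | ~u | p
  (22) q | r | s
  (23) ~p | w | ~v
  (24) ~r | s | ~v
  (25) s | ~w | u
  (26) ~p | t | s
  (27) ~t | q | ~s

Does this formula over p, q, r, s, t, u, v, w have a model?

Try w = 0.
Try p = 1.
The clause (~v) is unit, so v = 0.
Try q = 1.
The clause (s) is unit, so s = 1.
Try t = 0.
Try r = 1.
No clause remains; u is free.
A satisfying assignment: p=1, q=1, r=1, s=1, t=0, u=1, v=0, w=0.

Yes, satisfiable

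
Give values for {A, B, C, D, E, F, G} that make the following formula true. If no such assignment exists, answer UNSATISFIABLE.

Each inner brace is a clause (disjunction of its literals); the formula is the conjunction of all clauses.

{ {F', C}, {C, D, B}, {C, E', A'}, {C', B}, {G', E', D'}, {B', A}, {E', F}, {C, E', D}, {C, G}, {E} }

Unit clause (E) forces E = 1.
Unit clause (F) forces F = 1.
Unit clause (C) forces C = 1.
Unit clause (B) forces B = 1.
Unit clause (A) forces A = 1.
Branch on G: set G = 0.
All clauses hold; D can take either value.

A=1,  B=1,  C=1,  D=0,  E=1,  F=1,  G=0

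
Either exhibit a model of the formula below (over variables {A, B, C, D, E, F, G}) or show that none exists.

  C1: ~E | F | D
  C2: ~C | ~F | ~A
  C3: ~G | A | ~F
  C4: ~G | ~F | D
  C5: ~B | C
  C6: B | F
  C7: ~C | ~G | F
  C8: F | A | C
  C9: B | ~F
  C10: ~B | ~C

Suppose B = 0.
Unit clause (F) forces F = 1.
But (~F) is also a unit clause — contradiction.
Undo B and try B = 1.
Unit clause (C) forces C = 1.
But (~C) is also a unit clause — contradiction.
Both values of B lead to a conflict.

UNSATISFIABLE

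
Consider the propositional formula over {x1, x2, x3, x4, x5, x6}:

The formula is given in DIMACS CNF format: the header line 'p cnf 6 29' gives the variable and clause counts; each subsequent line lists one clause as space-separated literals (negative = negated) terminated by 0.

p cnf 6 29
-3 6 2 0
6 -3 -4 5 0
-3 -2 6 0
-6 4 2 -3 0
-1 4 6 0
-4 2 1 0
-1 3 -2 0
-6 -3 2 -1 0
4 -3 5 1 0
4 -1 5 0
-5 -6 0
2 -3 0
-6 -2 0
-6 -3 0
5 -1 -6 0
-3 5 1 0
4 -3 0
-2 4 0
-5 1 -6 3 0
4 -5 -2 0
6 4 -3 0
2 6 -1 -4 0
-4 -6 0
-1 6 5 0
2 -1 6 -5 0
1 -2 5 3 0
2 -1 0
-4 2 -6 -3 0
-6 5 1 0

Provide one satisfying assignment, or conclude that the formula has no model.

x1=False, x2=False, x3=False, x4=False, x5=True, x6=False

Branch on x5: set x5 = True.
From the singleton clause (¬x6), x6 = False.
Branch on x3: set x3 = False.
Branch on x1: set x1 = False.
Branch on x4: set x4 = False.
From the singleton clause (¬x2), x2 = False.
All clauses are satisfied.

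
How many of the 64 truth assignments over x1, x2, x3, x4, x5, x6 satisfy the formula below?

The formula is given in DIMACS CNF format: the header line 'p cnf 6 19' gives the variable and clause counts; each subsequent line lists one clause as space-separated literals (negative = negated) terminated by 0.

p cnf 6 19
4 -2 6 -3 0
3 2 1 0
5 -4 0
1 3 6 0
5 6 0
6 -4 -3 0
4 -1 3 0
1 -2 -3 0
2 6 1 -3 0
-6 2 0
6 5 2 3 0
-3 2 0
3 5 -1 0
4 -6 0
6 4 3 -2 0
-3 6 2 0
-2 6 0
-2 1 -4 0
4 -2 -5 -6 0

3

There are 2^6 = 64 truth assignments over (x1, x2, x3, x4, x5, x6).
Split on x4. With x4 = True, the clauses containing x4 are satisfied and ¬x4 drops from the rest; 3 of the 2^5 = 32 assignments to the other variables satisfy what remains.
With x4 = False, by the same count on the reduced clause set, 0 assignments work.
(One model: x1=T, x2=F, x3=F, x4=T, x5=T, x6=F.)
Total: 3 + 0 = 3.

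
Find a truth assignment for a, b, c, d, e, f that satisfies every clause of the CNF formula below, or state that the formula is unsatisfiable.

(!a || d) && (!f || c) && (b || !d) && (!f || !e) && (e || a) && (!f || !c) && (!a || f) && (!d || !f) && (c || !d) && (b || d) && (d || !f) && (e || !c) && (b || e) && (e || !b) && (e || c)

Branch on a: set a = false.
From the singleton clause (e), e = true.
From the singleton clause (!f), f = false.
Branch on b: set b = true.
Branch on c: set c = true.
All clauses hold; d can take either value.

a: false, b: true, c: true, d: false, e: true, f: false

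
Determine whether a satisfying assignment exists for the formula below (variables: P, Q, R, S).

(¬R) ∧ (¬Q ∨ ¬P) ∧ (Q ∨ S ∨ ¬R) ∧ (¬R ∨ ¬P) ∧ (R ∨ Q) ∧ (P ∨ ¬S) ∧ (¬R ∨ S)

From the singleton clause (¬R), R = False.
From the singleton clause (Q), Q = True.
From the singleton clause (¬P), P = False.
From the singleton clause (¬S), S = False.
All clauses are satisfied.
A satisfying assignment: P: False,  Q: True,  R: False,  S: False.

Yes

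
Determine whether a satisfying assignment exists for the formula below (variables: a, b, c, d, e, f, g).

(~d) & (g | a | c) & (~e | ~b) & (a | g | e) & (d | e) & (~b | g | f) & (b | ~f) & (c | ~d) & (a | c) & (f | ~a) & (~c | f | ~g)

Yes

From the singleton clause (~d), d = 0.
From the singleton clause (e), e = 1.
From the singleton clause (~b), b = 0.
From the singleton clause (~f), f = 0.
From the singleton clause (~a), a = 0.
From the singleton clause (c), c = 1.
From the singleton clause (~g), g = 0.
Every clause now holds.
A satisfying assignment: a=0, b=0, c=1, d=0, e=1, f=0, g=0.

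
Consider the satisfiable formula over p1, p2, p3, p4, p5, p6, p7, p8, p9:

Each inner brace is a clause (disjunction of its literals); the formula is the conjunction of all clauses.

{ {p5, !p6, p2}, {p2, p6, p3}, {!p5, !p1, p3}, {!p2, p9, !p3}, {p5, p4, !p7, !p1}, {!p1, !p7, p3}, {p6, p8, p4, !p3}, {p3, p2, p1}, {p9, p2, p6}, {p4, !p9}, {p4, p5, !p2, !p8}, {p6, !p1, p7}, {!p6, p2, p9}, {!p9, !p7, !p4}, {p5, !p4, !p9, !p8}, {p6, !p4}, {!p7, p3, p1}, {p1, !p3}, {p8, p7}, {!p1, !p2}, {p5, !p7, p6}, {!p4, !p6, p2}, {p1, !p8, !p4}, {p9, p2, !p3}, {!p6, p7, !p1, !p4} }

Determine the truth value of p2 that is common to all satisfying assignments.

True

Suppose p2 = false.
Suppose p5 = true.
Suppose p6 = true.
Unit clause (p9) forces p9 = true.
Unit clause (p4) forces p4 = true.
But (!p4) is also a unit clause — contradiction.
Backtrack on p6: now try p6 = false.
Unit clause (p3) forces p3 = true.
Unit clause (p9) forces p9 = true.
Unit clause (p4) forces p4 = true.
But (!p4) is also a unit clause — contradiction.
Neither p6 = true nor p6 = false works.
Backtrack on p5: now try p5 = false.
Unit clause (!p6) forces p6 = false.
Unit clause (p3) forces p3 = true.
Unit clause (p9) forces p9 = true.
Unit clause (p4) forces p4 = true.
But (!p4) is also a unit clause — contradiction.
Neither p5 = true nor p5 = false works.
So every satisfying assignment has p2 = True.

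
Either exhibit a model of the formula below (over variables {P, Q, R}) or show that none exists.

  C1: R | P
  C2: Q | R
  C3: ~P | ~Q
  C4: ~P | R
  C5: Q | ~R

P=0; Q=1; R=1

Try R = 1.
The clause (Q) is unit, so Q = 1.
The clause (~P) is unit, so P = 0.
This assignment satisfies each clause.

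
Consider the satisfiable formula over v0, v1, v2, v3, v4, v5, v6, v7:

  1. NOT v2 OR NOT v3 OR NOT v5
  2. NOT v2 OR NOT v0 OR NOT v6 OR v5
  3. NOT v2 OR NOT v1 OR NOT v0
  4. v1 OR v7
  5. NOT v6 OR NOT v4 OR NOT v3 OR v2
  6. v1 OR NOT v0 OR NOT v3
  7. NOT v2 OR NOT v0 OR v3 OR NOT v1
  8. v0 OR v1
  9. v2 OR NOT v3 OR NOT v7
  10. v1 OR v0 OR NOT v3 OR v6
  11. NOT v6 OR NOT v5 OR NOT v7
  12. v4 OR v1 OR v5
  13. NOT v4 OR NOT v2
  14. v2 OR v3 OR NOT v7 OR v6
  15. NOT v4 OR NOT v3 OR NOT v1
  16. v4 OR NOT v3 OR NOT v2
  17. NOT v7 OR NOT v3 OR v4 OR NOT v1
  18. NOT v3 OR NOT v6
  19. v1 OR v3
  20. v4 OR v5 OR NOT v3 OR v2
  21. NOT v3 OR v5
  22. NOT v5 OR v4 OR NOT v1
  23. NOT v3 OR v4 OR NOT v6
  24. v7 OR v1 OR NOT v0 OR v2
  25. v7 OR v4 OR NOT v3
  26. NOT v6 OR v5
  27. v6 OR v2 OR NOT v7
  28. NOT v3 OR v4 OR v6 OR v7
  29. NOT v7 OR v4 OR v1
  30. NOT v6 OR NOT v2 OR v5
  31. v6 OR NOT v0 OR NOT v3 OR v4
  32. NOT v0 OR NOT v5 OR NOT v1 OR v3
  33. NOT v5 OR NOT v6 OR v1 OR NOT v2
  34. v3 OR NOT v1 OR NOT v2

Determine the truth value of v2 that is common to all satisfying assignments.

Suppose v2 = true.
The clause (NOT v4) is unit, so v4 = false.
The clause (NOT v3) is unit, so v3 = false.
The clause (v1) is unit, so v1 = true.
That conflicts with the unit clause (NOT v1).
So every satisfying assignment has v2 = False.

False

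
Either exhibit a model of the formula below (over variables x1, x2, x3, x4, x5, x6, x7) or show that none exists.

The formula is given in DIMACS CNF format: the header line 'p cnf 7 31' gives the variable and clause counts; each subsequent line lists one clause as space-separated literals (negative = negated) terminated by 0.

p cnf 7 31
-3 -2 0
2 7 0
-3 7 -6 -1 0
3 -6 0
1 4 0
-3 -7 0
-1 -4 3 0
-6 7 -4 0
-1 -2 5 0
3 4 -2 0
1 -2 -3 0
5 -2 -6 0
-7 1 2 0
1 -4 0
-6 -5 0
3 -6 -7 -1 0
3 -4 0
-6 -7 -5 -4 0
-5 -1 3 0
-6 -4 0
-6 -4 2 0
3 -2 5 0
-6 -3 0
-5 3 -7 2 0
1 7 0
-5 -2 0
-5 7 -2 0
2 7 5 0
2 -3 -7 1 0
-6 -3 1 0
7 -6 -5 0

Suppose x3 = False.
(¬x6) alone gives x6 = False.
(¬x4) alone gives x4 = False.
(x1) alone gives x1 = True.
(¬x2) alone gives x2 = False.
(x7) alone gives x7 = True.
(¬x5) alone gives x5 = False.
Every clause now holds.

x1=True, x2=False, x3=False, x4=False, x5=False, x6=False, x7=True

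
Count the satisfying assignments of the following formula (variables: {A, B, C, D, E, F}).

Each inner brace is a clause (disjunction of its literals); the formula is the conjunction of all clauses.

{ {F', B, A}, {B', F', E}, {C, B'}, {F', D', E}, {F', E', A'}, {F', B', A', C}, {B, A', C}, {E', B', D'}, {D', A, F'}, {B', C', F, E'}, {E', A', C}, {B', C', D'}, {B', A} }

14

There are 2^6 = 64 truth assignments over (A, B, C, D, E, F).
Split on D. With D = 1, the clauses containing D are satisfied and D' drops from the rest; 6 of the 2^5 = 32 assignments to the other variables satisfy what remains.
With D = 0, by the same count on the reduced clause set, 8 assignments work.
(One model: A=F, B=F, C=F, D=F, E=F, F=F.)
Total: 6 + 8 = 14.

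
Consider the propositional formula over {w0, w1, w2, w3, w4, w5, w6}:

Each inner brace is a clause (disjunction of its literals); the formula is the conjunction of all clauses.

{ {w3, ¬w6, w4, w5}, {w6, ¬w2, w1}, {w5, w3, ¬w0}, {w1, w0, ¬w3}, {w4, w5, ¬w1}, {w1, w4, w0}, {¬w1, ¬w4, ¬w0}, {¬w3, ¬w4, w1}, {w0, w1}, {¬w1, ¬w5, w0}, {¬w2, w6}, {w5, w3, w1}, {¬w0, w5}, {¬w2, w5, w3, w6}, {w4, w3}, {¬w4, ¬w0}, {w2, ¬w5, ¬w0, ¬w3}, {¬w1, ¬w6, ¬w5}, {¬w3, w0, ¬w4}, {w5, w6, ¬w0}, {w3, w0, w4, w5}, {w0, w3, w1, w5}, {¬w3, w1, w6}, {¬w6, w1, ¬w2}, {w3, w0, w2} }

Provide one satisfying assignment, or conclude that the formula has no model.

w0: False, w1: True, w2: True, w3: False, w4: True, w5: False, w6: True

Try w0 = False.
(w1) alone gives w1 = True.
(¬w5) alone gives w5 = False.
(w4) alone gives w4 = True.
(¬w3) alone gives w3 = False.
(w2) alone gives w2 = True.
(w6) alone gives w6 = True.
All clauses are satisfied.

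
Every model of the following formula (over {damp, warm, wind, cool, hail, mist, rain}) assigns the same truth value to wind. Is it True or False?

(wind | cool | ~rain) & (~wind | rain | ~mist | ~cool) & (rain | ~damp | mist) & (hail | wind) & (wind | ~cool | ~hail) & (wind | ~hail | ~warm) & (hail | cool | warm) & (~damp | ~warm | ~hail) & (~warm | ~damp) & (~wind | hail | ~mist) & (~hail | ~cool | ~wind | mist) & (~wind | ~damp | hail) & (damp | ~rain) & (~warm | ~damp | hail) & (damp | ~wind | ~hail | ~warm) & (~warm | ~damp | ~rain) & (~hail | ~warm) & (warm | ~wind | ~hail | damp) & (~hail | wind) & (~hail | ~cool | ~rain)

Suppose wind = 0.
The clause (hail) is unit, so hail = 1.
That conflicts with the unit clause (~hail).
So every satisfying assignment has wind = True.

True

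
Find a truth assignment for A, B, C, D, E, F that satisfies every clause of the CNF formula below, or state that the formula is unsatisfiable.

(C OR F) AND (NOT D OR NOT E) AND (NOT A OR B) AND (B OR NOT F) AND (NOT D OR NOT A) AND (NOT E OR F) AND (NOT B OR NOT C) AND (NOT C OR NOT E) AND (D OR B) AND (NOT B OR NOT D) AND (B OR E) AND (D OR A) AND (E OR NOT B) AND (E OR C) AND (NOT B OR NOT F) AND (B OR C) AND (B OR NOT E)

UNSATISFIABLE

Suppose C = true.
(NOT B) alone gives B = false.
(NOT A) alone gives A = false.
(NOT F) alone gives F = false.
(NOT E) alone gives E = false.
Now (E) is unsatisfied and unit — conflict.
Undo C and try C = false.
(F) alone gives F = true.
(B) alone gives B = true.
Now (NOT B) is unsatisfied and unit — conflict.
Neither C = true nor C = false works.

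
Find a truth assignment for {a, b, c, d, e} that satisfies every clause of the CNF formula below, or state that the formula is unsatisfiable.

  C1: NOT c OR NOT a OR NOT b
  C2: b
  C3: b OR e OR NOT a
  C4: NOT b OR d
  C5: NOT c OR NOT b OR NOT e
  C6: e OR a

The clause (b) is unit, so b = true.
The clause (d) is unit, so d = true.
Branch on c: set c = false.
Branch on e: set e = false.
The clause (a) is unit, so a = true.
Every clause now holds.

a: true,  b: true,  c: false,  d: true,  e: false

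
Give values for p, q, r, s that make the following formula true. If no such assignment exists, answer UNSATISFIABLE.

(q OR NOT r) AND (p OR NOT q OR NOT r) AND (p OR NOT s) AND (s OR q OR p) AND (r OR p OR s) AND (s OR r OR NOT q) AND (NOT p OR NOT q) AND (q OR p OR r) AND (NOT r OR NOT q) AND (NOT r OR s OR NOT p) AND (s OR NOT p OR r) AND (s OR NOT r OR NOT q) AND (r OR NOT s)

Suppose q = true.
From the singleton clause (NOT p), p = false.
From the singleton clause (NOT r), r = false.
From the singleton clause (NOT s), s = false.
Now (s) is unsatisfied and unit — conflict.
Backtrack on q: now try q = false.
From the singleton clause (NOT r), r = false.
From the singleton clause (p), p = true.
From the singleton clause (s), s = true.
Now (NOT s) is unsatisfied and unit — conflict.
Neither q = true nor q = false works.

UNSATISFIABLE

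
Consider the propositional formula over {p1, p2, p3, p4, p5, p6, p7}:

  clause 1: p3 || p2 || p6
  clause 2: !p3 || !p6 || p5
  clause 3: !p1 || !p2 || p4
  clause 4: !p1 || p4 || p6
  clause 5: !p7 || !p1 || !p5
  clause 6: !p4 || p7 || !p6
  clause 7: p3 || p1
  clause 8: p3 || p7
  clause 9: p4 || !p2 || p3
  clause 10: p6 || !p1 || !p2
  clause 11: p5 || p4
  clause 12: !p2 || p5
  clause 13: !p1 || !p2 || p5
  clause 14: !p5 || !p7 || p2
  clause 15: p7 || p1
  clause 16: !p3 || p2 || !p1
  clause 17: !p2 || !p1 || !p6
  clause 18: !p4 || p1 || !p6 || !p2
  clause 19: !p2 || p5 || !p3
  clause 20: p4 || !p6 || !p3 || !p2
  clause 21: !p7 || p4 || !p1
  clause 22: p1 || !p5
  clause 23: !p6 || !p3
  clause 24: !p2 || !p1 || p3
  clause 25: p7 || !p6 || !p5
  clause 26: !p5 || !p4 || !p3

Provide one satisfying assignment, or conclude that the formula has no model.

p1=true,  p2=false,  p3=false,  p4=true,  p5=false,  p6=true,  p7=true

Case p3 = false:
Unit clause (p1) forces p1 = true.
Unit clause (p7) forces p7 = true.
Unit clause (!p5) forces p5 = false.
Unit clause (p4) forces p4 = true.
Unit clause (!p2) forces p2 = false.
Unit clause (p6) forces p6 = true.
All clauses are satisfied.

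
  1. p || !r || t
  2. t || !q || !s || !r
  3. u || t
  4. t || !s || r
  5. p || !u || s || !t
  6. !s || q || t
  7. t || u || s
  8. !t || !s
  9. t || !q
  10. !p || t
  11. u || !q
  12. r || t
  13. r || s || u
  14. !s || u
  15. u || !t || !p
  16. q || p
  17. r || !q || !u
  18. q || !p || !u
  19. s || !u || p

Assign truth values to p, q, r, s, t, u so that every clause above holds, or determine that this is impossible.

p=true, q=true, r=true, s=false, t=true, u=true

Case u = true:
Case t = true:
(!s) alone gives s = false.
(p) alone gives p = true.
(q) alone gives q = true.
(r) alone gives r = true.
This assignment satisfies each clause.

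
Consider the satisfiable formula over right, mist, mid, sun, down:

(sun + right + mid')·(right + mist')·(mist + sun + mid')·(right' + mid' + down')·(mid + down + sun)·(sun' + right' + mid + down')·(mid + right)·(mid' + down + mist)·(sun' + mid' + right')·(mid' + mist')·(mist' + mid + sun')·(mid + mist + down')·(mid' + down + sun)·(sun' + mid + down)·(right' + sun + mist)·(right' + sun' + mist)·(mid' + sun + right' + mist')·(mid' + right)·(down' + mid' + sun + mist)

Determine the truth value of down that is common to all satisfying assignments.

True

Suppose down = 0.
Branch on right: set right = 1.
Branch on mid: set mid = 1.
Unit clause (mist) forces mist = 1.
That conflicts with the unit clause (mist').
That branch fails; take mid = 0 instead.
Unit clause (sun) forces sun = 1.
That conflicts with the unit clause (sun').
Neither mid = 1 nor mid = 0 works.
That branch fails; take right = 0 instead.
Unit clause (mist') forces mist = 0.
Unit clause (mid) forces mid = 1.
That conflicts with the unit clause (mid').
Neither right = 1 nor right = 0 works.
So every satisfying assignment has down = True.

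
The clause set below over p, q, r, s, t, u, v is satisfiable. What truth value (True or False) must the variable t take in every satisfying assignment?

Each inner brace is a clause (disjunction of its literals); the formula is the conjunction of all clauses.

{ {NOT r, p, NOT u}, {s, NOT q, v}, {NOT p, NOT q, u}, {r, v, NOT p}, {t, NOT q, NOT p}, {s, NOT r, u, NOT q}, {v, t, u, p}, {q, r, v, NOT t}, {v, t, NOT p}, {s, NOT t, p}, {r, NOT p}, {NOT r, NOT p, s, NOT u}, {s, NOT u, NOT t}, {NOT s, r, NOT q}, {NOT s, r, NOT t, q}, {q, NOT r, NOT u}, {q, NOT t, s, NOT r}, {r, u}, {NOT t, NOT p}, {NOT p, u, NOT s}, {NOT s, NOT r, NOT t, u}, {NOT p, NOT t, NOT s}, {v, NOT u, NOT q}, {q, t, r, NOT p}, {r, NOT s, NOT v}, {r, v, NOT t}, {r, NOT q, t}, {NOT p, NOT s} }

Suppose t = true.
(NOT p) alone gives p = false.
(s) alone gives s = true.
Case r = false:
(NOT q) alone gives q = false.
But (q) is also a unit clause — contradiction.
Backtrack on r: now try r = true.
(NOT u) alone gives u = false.
But (u) is also a unit clause — contradiction.
Either choice for r ends in contradiction.
So every satisfying assignment has t = False.

False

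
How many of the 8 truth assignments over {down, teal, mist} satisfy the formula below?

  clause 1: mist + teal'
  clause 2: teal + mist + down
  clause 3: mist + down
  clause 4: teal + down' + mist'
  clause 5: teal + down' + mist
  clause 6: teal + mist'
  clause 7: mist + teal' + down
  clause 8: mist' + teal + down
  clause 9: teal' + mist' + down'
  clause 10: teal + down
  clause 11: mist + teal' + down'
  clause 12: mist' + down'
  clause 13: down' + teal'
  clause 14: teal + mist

1

There are 2^3 = 8 truth assignments over (down, teal, mist).
Check each against the 14 clauses (columns in the order down, teal, mist):
  F F F  ✗ fails (teal + mist + down)
  F F T  ✗ fails (teal + mist')
  F T F  ✗ fails (mist + teal')
  F T T  ✓ satisfies all
  T F F  ✗ fails (teal + down' + mist)
  T F T  ✗ fails (teal + down' + mist')
  T T F  ✗ fails (mist + teal')
  T T T  ✗ fails (teal' + mist' + down')
1 of the 8 rows is a model.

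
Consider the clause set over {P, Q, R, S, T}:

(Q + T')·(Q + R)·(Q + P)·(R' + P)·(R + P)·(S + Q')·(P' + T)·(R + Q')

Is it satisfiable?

Try Q = 1.
From the singleton clause (S), S = 1.
From the singleton clause (R), R = 1.
From the singleton clause (P), P = 1.
From the singleton clause (T), T = 1.
This assignment satisfies each clause.
A satisfying assignment: P=1, Q=1, R=1, S=1, T=1.

Yes, satisfiable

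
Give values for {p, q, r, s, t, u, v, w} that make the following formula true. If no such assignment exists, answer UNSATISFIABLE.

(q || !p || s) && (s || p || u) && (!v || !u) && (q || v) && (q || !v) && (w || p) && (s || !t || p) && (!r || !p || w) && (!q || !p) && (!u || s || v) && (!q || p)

UNSATISFIABLE

Suppose v = false.
The clause (q) is unit, so q = true.
The clause (!p) is unit, so p = false.
Now (p) is unsatisfied and unit — conflict.
Backtrack on v: now try v = true.
The clause (!u) is unit, so u = false.
The clause (q) is unit, so q = true.
The clause (!p) is unit, so p = false.
Now (p) is unsatisfied and unit — conflict.
Either choice for v ends in contradiction.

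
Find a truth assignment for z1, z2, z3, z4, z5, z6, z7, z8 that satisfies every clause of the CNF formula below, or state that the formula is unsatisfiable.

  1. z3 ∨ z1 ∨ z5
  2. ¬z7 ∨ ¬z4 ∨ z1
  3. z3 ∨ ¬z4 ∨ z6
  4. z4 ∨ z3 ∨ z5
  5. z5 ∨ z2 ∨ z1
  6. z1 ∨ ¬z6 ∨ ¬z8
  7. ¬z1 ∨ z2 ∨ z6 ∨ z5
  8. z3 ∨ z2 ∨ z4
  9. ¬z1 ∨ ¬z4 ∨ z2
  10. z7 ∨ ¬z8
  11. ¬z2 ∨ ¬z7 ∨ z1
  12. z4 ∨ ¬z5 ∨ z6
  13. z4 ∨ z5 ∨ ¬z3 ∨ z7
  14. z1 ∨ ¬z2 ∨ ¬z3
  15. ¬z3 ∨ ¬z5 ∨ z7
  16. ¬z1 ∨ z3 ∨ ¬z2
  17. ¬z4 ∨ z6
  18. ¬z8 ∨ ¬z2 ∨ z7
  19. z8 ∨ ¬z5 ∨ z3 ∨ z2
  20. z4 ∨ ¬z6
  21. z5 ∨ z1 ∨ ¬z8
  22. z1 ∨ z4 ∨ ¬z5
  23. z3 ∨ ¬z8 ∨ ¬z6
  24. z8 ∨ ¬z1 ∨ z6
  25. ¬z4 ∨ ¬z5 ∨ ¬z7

Case z7 = True:
Case z4 = True:
The clause (z1) is unit, so z1 = True.
The clause (z2) is unit, so z2 = True.
The clause (z3) is unit, so z3 = True.
The clause (z6) is unit, so z6 = True.
The clause (¬z5) is unit, so z5 = False.
No clause remains; z8 is free.

z1: True,  z2: True,  z3: True,  z4: True,  z5: False,  z6: True,  z7: True,  z8: True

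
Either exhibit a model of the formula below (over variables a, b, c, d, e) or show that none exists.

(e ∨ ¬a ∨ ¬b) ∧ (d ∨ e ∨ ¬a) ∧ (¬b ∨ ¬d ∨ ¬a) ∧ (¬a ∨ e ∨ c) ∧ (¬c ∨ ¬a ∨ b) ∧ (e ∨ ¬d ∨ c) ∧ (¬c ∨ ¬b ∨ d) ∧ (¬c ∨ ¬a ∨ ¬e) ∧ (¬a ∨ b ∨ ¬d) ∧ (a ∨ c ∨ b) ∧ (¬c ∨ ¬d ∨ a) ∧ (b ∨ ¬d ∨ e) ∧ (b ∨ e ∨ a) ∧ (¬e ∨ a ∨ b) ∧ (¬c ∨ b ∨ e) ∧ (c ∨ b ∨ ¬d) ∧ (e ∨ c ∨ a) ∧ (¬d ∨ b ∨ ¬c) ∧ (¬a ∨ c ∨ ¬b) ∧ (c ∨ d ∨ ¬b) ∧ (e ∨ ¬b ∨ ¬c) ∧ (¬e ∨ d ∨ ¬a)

a ↦ False,  b ↦ True,  c ↦ False,  d ↦ True,  e ↦ True

Case e = True:
Case c = False:
Case a = False:
(b) alone gives b = True.
(d) alone gives d = True.
Every clause now holds.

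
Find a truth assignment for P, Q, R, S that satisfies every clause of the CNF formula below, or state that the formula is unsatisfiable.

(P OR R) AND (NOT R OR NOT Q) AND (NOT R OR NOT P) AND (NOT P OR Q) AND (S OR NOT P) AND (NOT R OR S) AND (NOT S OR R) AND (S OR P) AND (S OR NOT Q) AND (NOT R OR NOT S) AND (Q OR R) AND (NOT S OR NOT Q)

UNSATISFIABLE

Case P = true:
The clause (NOT R) is unit, so R = false.
The clause (Q) is unit, so Q = true.
The clause (S) is unit, so S = true.
Now (NOT S) is unsatisfied and unit — conflict.
Backtrack on P: now try P = false.
The clause (R) is unit, so R = true.
The clause (NOT Q) is unit, so Q = false.
The clause (S) is unit, so S = true.
Now (NOT S) is unsatisfied and unit — conflict.
Both values of P lead to a conflict.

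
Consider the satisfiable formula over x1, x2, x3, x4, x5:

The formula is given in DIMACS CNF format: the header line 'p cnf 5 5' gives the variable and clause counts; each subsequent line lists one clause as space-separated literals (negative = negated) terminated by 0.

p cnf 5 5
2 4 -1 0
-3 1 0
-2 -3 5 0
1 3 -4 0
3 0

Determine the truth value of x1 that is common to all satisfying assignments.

Suppose x1 = False.
Unit clause (¬x3) forces x3 = False.
But (x3) is also a unit clause — contradiction.
So every satisfying assignment has x1 = True.

True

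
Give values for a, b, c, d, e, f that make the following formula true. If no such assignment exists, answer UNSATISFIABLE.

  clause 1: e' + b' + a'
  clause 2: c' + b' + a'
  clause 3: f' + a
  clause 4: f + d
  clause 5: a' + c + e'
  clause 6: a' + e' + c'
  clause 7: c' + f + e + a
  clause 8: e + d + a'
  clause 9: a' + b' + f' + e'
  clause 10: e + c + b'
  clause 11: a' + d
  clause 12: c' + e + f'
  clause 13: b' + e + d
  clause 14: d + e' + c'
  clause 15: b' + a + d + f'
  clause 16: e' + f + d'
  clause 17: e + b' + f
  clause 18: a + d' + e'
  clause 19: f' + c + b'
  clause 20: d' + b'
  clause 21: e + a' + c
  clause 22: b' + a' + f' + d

Try f = 0.
From the singleton clause (d), d = 1.
From the singleton clause (e'), e = 0.
From the singleton clause (b'), b = 0.
Try c = 0.
From the singleton clause (a'), a = 0.
All clauses are satisfied.

a ↦ 0,  b ↦ 0,  c ↦ 0,  d ↦ 1,  e ↦ 0,  f ↦ 0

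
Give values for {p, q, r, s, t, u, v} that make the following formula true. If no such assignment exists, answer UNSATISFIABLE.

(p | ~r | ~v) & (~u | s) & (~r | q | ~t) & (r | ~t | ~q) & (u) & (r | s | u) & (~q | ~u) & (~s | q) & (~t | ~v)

Unit clause (u) forces u = 1.
Unit clause (s) forces s = 1.
Unit clause (~q) forces q = 0.
But (q) is also a unit clause — contradiction.

UNSATISFIABLE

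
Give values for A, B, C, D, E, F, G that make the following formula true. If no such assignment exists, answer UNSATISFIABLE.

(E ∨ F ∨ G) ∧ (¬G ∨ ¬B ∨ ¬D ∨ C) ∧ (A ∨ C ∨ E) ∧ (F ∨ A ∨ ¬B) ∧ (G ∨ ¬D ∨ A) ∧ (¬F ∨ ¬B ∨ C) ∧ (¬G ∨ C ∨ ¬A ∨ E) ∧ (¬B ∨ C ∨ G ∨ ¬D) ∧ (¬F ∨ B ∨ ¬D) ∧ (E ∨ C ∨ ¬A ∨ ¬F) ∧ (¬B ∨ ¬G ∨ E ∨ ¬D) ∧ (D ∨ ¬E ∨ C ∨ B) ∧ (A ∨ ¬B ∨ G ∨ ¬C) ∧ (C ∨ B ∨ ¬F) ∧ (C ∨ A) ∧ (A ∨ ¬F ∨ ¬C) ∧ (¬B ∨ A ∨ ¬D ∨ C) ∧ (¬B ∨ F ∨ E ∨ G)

Try C = True.
Try A = False.
(¬F) alone gives F = False.
(¬B) alone gives B = False.
Try E = True.
Try G = False.
(¬D) alone gives D = False.
All clauses are satisfied.

A ↦ False, B ↦ False, C ↦ True, D ↦ False, E ↦ True, F ↦ False, G ↦ False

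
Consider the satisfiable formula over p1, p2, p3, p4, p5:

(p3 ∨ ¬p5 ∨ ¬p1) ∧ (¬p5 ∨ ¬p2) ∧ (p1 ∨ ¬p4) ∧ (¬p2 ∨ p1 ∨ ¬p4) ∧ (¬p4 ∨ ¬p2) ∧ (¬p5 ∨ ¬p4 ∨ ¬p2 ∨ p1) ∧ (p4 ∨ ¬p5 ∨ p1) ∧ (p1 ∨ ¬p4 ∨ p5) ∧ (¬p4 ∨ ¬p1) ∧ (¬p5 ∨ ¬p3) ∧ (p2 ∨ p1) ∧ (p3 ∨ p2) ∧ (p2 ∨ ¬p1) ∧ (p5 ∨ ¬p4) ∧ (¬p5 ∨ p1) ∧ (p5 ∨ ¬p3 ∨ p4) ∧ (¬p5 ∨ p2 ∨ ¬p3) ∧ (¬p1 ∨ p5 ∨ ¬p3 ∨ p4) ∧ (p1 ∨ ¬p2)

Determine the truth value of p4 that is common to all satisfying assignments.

False

Suppose p4 = True.
Unit clause (p1) forces p1 = True.
That conflicts with the unit clause (¬p1).
So every satisfying assignment has p4 = False.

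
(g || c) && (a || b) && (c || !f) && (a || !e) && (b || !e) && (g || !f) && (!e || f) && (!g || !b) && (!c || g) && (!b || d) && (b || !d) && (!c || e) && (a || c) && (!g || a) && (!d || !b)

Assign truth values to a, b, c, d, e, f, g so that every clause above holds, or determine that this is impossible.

a ↦ true,  b ↦ false,  c ↦ false,  d ↦ false,  e ↦ false,  f ↦ false,  g ↦ true

Branch on g: set g = true.
(!b) alone gives b = false.
(a) alone gives a = true.
(!e) alone gives e = false.
(!d) alone gives d = false.
(!c) alone gives c = false.
(!f) alone gives f = false.
All clauses are satisfied.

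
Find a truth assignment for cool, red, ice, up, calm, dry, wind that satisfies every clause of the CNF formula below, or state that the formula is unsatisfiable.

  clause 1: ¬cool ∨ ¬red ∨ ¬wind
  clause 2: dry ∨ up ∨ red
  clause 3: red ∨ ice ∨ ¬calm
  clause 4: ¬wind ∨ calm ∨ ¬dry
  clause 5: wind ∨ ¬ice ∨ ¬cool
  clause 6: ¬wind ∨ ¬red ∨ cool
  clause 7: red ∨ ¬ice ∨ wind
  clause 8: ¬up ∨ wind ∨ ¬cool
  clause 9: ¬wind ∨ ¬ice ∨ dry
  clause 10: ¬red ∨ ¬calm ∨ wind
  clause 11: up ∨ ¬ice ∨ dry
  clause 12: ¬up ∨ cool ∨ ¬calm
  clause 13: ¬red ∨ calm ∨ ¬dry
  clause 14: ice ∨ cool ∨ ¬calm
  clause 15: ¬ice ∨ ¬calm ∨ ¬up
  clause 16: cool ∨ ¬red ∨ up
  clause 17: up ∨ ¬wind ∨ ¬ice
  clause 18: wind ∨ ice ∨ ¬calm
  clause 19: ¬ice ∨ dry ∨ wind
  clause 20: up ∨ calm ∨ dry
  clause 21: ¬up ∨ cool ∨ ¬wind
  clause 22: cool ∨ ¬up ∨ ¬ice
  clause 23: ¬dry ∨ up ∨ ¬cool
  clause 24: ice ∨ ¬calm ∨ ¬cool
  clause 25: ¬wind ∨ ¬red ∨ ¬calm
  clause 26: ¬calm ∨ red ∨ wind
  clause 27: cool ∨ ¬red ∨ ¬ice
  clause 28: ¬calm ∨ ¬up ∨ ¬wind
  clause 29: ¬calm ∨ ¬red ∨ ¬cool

cool=False,  red=True,  ice=False,  up=True,  calm=False,  dry=False,  wind=False

Suppose cool = False.
Suppose wind = False.
Suppose red = True.
From the singleton clause (¬calm), calm = False.
From the singleton clause (¬dry), dry = False.
From the singleton clause (up), up = True.
From the singleton clause (¬ice), ice = False.
All clauses are satisfied.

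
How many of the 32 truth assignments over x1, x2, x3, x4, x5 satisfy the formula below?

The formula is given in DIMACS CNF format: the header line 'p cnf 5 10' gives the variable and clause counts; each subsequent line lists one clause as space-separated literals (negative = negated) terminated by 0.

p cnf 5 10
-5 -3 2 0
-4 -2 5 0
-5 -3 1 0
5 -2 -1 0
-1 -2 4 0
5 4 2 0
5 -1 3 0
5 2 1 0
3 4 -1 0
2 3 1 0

There are 2^5 = 32 truth assignments over (x1, x2, x3, x4, x5).
Split on x5. With x5 = True, the clauses containing x5 are satisfied and ¬x5 drops from the rest; 5 of the 2^4 = 16 assignments to the other variables satisfy what remains.
With x5 = False, by the same count on the reduced clause set, 3 assignments work.
Total: 5 + 3 = 8.

8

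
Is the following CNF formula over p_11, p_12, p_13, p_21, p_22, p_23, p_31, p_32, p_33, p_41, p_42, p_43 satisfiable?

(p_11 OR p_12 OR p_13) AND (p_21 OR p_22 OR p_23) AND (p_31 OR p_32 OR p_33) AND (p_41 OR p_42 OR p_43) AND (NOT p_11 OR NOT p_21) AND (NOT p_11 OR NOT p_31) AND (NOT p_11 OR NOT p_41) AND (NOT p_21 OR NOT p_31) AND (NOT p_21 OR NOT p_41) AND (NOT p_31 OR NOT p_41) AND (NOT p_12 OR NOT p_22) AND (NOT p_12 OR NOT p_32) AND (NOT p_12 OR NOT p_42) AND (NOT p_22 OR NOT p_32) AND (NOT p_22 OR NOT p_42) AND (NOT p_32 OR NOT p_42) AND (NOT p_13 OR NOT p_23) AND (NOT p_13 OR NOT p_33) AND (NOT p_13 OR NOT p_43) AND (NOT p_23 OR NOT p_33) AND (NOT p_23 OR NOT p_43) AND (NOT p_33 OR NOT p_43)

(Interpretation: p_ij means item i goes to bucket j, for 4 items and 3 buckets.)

Try p_11 = false.
Try p_12 = true.
The clause (NOT p_22) is unit, so p_22 = false.
The clause (NOT p_32) is unit, so p_32 = false.
The clause (NOT p_42) is unit, so p_42 = false.
Try p_21 = true.
The clause (NOT p_31) is unit, so p_31 = false.
The clause (p_33) is unit, so p_33 = true.
The clause (NOT p_41) is unit, so p_41 = false.
The clause (p_43) is unit, so p_43 = true.
That conflicts with the unit clause (NOT p_43).
That branch fails; take p_21 = false instead.
The clause (p_23) is unit, so p_23 = true.
The clause (NOT p_13) is unit, so p_13 = false.
The clause (NOT p_33) is unit, so p_33 = false.
The clause (p_31) is unit, so p_31 = true.
The clause (NOT p_41) is unit, so p_41 = false.
The clause (p_43) is unit, so p_43 = true.
That conflicts with the unit clause (NOT p_43).
Neither p_21 = true nor p_21 = false works.
That branch fails; take p_12 = false instead.
The clause (p_13) is unit, so p_13 = true.
The clause (NOT p_23) is unit, so p_23 = false.
The clause (NOT p_33) is unit, so p_33 = false.
The clause (NOT p_43) is unit, so p_43 = false.
Try p_21 = true.
The clause (NOT p_31) is unit, so p_31 = false.
The clause (p_32) is unit, so p_32 = true.
The clause (NOT p_41) is unit, so p_41 = false.
The clause (p_42) is unit, so p_42 = true.
That conflicts with the unit clause (NOT p_42).
That branch fails; take p_21 = false instead.
The clause (p_22) is unit, so p_22 = true.
The clause (NOT p_32) is unit, so p_32 = false.
The clause (p_31) is unit, so p_31 = true.
The clause (NOT p_41) is unit, so p_41 = false.
The clause (p_42) is unit, so p_42 = true.
That conflicts with the unit clause (NOT p_42).
Neither p_21 = true nor p_21 = false works.
Neither p_12 = true nor p_12 = false works.
That branch fails; take p_11 = true instead.
The clause (NOT p_21) is unit, so p_21 = false.
The clause (NOT p_31) is unit, so p_31 = false.
The clause (NOT p_41) is unit, so p_41 = false.
Try p_22 = true.
The clause (NOT p_12) is unit, so p_12 = false.
The clause (NOT p_32) is unit, so p_32 = false.
The clause (p_33) is unit, so p_33 = true.
The clause (NOT p_42) is unit, so p_42 = false.
The clause (p_43) is unit, so p_43 = true.
That conflicts with the unit clause (NOT p_43).
That branch fails; take p_22 = false instead.
The clause (p_23) is unit, so p_23 = true.
The clause (NOT p_13) is unit, so p_13 = false.
The clause (NOT p_33) is unit, so p_33 = false.
The clause (p_32) is unit, so p_32 = true.
The clause (NOT p_12) is unit, so p_12 = false.
The clause (NOT p_42) is unit, so p_42 = false.
The clause (p_43) is unit, so p_43 = true.
That conflicts with the unit clause (NOT p_43).
Neither p_22 = true nor p_22 = false works.
Neither p_11 = true nor p_11 = false works.
No assignment satisfies every clause.

No, unsatisfiable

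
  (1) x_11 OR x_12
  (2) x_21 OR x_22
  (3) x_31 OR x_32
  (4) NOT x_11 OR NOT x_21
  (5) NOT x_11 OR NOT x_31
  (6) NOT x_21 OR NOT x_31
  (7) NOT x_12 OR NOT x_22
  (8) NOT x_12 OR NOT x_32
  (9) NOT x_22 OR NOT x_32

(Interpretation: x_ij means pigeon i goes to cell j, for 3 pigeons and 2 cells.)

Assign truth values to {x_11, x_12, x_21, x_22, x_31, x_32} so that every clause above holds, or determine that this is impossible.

UNSATISFIABLE

Suppose x_11 = true.
(NOT x_21) alone gives x_21 = false.
(x_22) alone gives x_22 = true.
(NOT x_31) alone gives x_31 = false.
(x_32) alone gives x_32 = true.
But (NOT x_32) is also a unit clause — contradiction.
That branch fails; take x_11 = false instead.
(x_12) alone gives x_12 = true.
(NOT x_22) alone gives x_22 = false.
(x_21) alone gives x_21 = true.
(NOT x_31) alone gives x_31 = false.
(x_32) alone gives x_32 = true.
But (NOT x_32) is also a unit clause — contradiction.
Neither x_11 = true nor x_11 = false works.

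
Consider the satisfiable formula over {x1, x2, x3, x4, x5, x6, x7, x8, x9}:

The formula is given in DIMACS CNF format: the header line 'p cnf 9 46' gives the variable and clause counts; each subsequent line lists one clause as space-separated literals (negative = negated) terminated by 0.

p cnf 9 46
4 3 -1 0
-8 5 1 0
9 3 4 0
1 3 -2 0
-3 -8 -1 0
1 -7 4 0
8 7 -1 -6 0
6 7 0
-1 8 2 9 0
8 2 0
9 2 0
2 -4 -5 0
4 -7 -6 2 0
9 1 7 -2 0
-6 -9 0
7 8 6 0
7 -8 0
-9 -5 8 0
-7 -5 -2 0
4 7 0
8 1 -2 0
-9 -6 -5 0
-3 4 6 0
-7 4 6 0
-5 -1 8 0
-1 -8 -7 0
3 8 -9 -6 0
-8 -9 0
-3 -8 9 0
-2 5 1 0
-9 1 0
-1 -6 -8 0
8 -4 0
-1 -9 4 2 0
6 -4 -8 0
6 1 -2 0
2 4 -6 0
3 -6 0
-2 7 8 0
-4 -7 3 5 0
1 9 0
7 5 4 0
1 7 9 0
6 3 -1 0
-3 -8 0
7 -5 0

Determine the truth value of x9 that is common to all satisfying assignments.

False

Suppose x9 = True.
(¬x6) alone gives x6 = False.
(x7) alone gives x7 = True.
(x4) alone gives x4 = True.
(¬x8) alone gives x8 = False.
That conflicts with the unit clause (x8).
So every satisfying assignment has x9 = False.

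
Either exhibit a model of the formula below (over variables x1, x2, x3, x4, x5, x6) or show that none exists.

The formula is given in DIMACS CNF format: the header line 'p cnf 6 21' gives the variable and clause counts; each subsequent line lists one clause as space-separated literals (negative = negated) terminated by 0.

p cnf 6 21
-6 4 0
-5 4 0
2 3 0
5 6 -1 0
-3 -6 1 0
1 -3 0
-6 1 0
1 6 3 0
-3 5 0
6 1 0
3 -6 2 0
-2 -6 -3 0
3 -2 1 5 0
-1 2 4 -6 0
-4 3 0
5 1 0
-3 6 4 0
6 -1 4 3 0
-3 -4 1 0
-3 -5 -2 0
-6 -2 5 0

x1 ↦ True; x2 ↦ False; x3 ↦ True; x4 ↦ True; x5 ↦ True; x6 ↦ True

Try x6 = True.
From the singleton clause (x4), x4 = True.
From the singleton clause (x1), x1 = True.
From the singleton clause (x3), x3 = True.
From the singleton clause (x5), x5 = True.
From the singleton clause (¬x2), x2 = False.
Every clause now holds.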